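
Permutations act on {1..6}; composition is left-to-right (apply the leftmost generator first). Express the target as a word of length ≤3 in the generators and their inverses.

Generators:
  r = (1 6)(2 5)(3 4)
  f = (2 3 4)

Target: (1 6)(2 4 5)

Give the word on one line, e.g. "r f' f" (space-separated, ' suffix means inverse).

  after f: (2 3 4)
  after r': (1 6)(2 4 5)

f r'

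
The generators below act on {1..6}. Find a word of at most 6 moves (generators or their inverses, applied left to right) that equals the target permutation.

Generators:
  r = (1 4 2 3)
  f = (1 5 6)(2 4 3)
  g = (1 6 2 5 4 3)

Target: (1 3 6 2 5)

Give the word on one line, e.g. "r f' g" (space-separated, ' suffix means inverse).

g' g' f' f'

  after g': (1 3 4 5 2 6)
  after g': (1 4 2)(3 5 6)
  after f': (1 2 6 4 3)
  after f': (1 3 6 2 5)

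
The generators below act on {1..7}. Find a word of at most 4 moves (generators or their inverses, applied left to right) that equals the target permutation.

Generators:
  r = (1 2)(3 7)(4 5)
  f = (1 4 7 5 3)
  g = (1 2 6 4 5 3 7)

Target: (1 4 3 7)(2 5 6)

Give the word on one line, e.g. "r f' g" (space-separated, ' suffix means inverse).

  after g': (1 7 3 5 4 6 2)
  after g': (1 3 4 2 7 5 6)
  after r': (1 7 4)(2 3 5 6)
  after f': (1 4 3 7)(2 5 6)

g' g' r' f'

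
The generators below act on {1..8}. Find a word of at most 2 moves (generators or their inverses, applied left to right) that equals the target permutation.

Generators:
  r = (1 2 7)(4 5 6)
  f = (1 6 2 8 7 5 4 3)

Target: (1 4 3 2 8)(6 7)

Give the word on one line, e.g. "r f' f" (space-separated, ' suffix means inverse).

f r

  after f: (1 6 2 8 7 5 4 3)
  after r: (1 4 3 2 8)(6 7)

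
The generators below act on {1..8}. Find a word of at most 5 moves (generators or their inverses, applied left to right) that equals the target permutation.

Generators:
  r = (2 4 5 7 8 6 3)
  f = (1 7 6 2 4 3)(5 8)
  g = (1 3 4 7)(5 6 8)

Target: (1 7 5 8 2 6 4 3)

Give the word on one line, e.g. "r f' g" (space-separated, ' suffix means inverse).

f g f

  after f: (1 7 6 2 4 3)(5 8)
  after g: (2 7 8 6)
  after f: (1 7 5 8 2 6 4 3)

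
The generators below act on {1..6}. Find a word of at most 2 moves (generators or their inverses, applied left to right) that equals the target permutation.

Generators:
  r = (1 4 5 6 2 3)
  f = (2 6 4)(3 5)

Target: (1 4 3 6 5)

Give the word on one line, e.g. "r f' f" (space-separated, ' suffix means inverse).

f r

  after f: (2 6 4)(3 5)
  after r: (1 4 3 6 5)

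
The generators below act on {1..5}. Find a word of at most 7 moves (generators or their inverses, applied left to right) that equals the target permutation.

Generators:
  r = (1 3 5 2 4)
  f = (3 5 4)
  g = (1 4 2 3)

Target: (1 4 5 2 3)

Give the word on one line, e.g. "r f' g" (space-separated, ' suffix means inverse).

  after f': (3 4 5)
  after g': (1 3)(2 4 5)
  after g': (1 2)(4 5)
  after f': (1 2)(3 4)
  after r: (1 4 5 2 3)

f' g' g' f' r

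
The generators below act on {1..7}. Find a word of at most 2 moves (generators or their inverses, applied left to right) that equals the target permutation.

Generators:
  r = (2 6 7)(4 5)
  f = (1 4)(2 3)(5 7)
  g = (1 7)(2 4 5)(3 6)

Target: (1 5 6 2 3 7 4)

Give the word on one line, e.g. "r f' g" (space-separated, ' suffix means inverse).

f' r'

  after f': (1 4)(2 3)(5 7)
  after r': (1 5 6 2 3 7 4)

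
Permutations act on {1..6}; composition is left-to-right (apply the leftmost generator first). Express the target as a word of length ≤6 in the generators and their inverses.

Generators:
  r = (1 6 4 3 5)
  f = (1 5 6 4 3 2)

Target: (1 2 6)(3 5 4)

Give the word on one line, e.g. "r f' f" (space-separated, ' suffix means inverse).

  after f': (1 2 3 4 6 5)
  after f': (1 3 6)(2 4 5)
  after r: (1 5 2 3 4)
  after f': (2 4)(3 6 5)
  after f': (1 2 6)(3 5 4)

f' f' r f' f'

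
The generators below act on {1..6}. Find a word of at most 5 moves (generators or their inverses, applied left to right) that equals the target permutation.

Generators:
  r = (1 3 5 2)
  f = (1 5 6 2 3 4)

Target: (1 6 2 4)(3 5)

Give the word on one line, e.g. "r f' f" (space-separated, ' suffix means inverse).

f f r' r'

  after f: (1 5 6 2 3 4)
  after f: (1 6 3)(2 4 5)
  after r': (1 6)(2 4 3)
  after r': (1 6 2 4)(3 5)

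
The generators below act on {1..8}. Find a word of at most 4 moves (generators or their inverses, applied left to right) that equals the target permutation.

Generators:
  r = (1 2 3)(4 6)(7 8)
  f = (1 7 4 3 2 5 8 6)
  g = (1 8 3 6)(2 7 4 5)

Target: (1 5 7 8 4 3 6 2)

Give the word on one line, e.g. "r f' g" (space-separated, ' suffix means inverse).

g r f g

  after g: (1 8 3 6)(2 7 4 5)
  after r: (1 7 6 2 8)(3 4 5)
  after f: (1 4 8 7)(2 6 5)
  after g: (1 5 7 8 4 3 6 2)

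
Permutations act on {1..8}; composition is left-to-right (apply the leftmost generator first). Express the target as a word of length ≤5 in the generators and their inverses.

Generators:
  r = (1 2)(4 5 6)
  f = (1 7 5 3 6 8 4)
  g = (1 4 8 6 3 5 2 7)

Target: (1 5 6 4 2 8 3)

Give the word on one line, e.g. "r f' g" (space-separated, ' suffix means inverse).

  after g': (1 7 2 5 3 6 8 4)
  after r: (1 7)(2 6 8 5 3 4)
  after f: (1 5 6 4 2 8 3)

g' r f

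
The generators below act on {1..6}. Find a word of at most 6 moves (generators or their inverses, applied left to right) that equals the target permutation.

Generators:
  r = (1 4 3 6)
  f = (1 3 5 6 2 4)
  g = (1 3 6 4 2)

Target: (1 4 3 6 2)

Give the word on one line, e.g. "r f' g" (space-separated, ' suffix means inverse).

g' r g g r'

  after g': (1 2 4 6 3)
  after r: (1 2 3 4)
  after g: (2 6 4 3)
  after g: (1 3)(2 4 6)
  after r': (1 4 3 6 2)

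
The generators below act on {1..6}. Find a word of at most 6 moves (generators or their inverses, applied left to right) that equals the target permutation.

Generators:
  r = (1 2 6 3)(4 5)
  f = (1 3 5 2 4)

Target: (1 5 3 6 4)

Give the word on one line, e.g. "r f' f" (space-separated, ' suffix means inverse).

r' r' r' f r'

  after r': (1 3 6 2)(4 5)
  after r': (1 6)(2 3)
  after r': (1 2 6 3)(4 5)
  after f: (1 4 2 6 5)
  after r': (1 5 3 6 4)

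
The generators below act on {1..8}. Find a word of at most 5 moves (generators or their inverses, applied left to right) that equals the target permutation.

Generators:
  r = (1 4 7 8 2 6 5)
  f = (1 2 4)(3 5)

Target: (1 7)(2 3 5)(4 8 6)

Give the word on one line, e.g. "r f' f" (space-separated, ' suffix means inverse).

r r f'

  after r: (1 4 7 8 2 6 5)
  after r: (1 7 2 5 4 8 6)
  after f': (1 7)(2 3 5)(4 8 6)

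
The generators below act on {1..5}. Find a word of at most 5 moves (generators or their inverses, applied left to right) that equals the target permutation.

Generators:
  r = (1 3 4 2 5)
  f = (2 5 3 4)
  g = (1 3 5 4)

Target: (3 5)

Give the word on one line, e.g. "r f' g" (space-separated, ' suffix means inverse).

  after f: (2 5 3 4)
  after r: (1 3 2)(4 5)
  after g': (2 4 3)
  after f: (3 5)

f r g' f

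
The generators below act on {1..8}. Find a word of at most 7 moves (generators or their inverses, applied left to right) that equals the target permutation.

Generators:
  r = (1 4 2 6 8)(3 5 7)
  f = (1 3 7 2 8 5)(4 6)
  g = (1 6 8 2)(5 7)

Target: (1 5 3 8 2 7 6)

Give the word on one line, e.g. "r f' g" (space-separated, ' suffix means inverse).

f f g g g

  after f: (1 3 7 2 8 5)(4 6)
  after f: (1 7 8)(2 5 3)
  after g: (1 5 3)(2 7)(6 8)
  after g: (1 7)(2 5 3 6)
  after g: (1 5 3 8 2 7 6)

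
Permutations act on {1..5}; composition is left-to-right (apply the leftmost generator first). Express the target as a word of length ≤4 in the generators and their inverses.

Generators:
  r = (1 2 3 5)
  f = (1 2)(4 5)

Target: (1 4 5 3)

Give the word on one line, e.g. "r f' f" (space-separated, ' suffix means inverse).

  after r': (1 5 3 2)
  after f': (1 4 5 3)

r' f'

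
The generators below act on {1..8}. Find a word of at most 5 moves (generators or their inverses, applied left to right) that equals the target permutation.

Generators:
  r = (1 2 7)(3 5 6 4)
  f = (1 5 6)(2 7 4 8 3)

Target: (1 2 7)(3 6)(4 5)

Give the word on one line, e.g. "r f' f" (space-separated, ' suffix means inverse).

r' f' r f'

  after r': (1 7 2)(3 4 6 5)
  after f': (1 2 6)(3 7)(4 5 8)
  after r: (1 7 5 8 3)(2 4 6)
  after f': (1 2 7)(3 6)(4 5)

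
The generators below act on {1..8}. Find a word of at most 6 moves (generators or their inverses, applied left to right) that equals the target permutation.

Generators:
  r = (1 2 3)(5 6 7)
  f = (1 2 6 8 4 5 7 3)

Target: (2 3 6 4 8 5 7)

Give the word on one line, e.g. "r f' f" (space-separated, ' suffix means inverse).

  after f: (1 2 6 8 4 5 7 3)
  after r': (2 5 6 8 4 7)
  after r': (1 3 2 7)(4 6 8)
  after f: (2 3 6 4 8 5 7)

f r' r' f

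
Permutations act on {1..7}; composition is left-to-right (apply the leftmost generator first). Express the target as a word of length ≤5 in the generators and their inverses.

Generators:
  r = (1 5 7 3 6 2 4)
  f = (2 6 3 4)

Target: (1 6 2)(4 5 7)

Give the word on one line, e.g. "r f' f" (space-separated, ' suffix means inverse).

r' f' r r f

  after r': (1 4 2 6 3 7 5)
  after f': (1 3 7 5)
  after r: (1 6 2 4)
  after r: (1 2)(3 6 4 5 7)
  after f: (1 6 2)(4 5 7)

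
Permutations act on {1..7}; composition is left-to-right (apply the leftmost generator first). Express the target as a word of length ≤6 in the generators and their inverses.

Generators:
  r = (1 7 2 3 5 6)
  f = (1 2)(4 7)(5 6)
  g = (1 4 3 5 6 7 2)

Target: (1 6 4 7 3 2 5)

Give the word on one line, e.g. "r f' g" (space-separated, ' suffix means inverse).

g g g g

  after g: (1 4 3 5 6 7 2)
  after g: (1 3 6 2 4 5 7)
  after g: (1 5 2 3 7 4 6)
  after g: (1 6 4 7 3 2 5)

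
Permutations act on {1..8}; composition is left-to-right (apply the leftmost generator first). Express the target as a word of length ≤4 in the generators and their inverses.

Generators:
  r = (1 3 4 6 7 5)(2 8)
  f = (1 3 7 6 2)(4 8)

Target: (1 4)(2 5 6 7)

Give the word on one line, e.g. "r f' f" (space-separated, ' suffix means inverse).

  after f: (1 3 7 6 2)(4 8)
  after f: (1 7 2 3 6)
  after r': (1 6 5 7 8 2)(3 4)
  after r': (1 4)(2 5 6 7)

f f r' r'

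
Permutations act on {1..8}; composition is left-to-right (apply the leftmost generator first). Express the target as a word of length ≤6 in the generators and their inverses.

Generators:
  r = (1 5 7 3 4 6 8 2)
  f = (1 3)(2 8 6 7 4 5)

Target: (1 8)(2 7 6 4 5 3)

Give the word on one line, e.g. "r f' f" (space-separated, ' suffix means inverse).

  after r: (1 5 7 3 4 6 8 2)
  after r: (1 7 4 8)(2 5 3 6)
  after f': (1 6 5)(2 4)(3 8)
  after f': (1 8)(2 7 6 4 5 3)

r r f' f'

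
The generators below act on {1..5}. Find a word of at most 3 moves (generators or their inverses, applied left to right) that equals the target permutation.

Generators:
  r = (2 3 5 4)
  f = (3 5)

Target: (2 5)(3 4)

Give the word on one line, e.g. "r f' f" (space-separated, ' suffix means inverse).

r r

  after r: (2 3 5 4)
  after r: (2 5)(3 4)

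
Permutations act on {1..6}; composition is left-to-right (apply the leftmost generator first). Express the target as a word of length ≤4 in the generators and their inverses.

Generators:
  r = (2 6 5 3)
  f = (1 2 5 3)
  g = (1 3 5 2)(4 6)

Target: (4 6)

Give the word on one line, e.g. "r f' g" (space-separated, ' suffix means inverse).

  after f: (1 2 5 3)
  after g: (4 6)

f g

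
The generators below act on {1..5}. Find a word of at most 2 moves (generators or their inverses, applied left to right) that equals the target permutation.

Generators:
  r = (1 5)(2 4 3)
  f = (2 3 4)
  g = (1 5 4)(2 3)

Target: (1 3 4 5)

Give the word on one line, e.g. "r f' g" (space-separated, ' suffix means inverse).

  after g': (1 4 5)(2 3)
  after f': (1 3 4 5)

g' f'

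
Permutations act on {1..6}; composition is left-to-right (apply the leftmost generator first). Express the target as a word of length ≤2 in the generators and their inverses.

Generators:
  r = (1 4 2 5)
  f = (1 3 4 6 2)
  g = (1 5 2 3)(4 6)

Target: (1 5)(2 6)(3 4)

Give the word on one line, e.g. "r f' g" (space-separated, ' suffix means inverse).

r' f

  after r': (1 5 2 4)
  after f: (1 5)(2 6)(3 4)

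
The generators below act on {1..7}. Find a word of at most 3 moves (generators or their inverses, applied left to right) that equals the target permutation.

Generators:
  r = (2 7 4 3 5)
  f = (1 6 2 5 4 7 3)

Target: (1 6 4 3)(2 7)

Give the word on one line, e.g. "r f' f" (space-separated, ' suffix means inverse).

  after f: (1 6 2 5 4 7 3)
  after r: (1 6 7 5 3)
  after r: (1 6 4 3)(2 7)

f r r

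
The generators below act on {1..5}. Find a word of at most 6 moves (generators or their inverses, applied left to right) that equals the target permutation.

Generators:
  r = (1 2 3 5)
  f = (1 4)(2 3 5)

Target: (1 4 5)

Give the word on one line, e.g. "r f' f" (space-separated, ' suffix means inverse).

  after f: (1 4)(2 3 5)
  after r: (1 4 2 5 3)
  after r: (1 4 3 2)
  after r: (1 4 5)

f r r r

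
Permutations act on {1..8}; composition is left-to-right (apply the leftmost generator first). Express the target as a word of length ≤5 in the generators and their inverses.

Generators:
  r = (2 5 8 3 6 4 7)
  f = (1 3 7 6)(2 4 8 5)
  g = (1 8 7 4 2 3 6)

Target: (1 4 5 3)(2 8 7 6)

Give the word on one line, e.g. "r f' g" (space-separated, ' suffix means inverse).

  after f: (1 3 7 6)(2 4 8 5)
  after f: (1 7)(2 8)(3 6)(4 5)
  after f: (1 6 7 3)(2 5 8 4)
  after r: (1 4 5 3)(2 8 7 6)

f f f r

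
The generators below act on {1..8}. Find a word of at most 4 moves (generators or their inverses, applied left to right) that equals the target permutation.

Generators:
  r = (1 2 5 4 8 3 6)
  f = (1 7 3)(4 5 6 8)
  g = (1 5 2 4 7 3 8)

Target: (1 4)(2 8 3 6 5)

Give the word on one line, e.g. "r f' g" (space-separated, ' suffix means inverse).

g f'

  after g: (1 5 2 4 7 3 8)
  after f': (1 4)(2 8 3 6 5)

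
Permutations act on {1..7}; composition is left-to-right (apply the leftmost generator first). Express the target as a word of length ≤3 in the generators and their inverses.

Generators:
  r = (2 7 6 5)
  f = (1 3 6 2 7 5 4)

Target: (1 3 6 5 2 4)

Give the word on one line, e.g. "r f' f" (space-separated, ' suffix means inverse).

  after r': (2 5 6 7)
  after f: (1 3 6 5 2 4)

r' f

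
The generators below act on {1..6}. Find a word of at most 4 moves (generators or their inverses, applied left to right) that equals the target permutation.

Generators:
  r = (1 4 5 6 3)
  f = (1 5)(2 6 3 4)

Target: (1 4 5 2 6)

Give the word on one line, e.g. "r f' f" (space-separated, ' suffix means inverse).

  after r': (1 3 6 5 4)
  after f: (1 4 5 2 6)

r' f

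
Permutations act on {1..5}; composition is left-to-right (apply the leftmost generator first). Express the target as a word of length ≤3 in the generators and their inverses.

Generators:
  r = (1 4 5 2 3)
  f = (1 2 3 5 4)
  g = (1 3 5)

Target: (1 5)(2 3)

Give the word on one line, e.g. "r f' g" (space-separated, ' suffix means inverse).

  after g: (1 3 5)
  after f': (1 2)(4 5)
  after r': (1 5)(2 3)

g f' r'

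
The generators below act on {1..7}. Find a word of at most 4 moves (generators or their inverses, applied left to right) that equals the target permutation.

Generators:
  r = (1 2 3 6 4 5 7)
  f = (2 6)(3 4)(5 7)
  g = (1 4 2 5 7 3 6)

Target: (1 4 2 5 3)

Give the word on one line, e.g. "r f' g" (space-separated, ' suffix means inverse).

g r' g g

  after g: (1 4 2 5 7 3 6)
  after r': (1 6 7 2 4)
  after g: (3 6)(5 7)
  after g: (1 4 2 5 3)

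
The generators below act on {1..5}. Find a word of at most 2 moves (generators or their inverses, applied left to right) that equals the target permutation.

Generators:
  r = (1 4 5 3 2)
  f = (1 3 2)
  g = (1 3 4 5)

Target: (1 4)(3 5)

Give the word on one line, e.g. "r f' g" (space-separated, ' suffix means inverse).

  after g': (1 5 4 3)
  after g': (1 4)(3 5)

g' g'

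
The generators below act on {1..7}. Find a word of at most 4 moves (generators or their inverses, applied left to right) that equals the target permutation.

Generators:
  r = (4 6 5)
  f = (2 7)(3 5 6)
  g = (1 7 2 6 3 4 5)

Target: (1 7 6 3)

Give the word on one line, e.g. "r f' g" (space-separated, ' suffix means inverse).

r f g

  after r: (4 6 5)
  after f: (2 7)(3 5 4)
  after g: (1 7 6 3)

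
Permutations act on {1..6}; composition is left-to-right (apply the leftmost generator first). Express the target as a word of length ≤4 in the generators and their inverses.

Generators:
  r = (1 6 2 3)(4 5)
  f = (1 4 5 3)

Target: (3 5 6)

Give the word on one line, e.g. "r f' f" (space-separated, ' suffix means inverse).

  after r': (1 3 2 6)(4 5)
  after f': (1 5)(2 6 3)
  after r: (1 4 5 6)
  after f': (3 5 6)

r' f' r f'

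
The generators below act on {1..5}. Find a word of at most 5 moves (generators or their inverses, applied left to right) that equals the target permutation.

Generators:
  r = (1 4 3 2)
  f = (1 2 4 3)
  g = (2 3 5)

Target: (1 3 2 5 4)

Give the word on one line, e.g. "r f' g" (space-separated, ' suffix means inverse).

g' r f

  after g': (2 5 3)
  after r: (1 4 3)(2 5)
  after f: (1 3 2 5 4)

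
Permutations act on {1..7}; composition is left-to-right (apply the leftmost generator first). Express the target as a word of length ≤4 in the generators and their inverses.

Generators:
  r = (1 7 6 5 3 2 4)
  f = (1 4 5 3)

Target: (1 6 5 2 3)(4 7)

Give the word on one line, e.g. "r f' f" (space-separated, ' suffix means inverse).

  after r: (1 7 6 5 3 2 4)
  after r: (1 6 3 4 7 5 2)
  after f': (1 6 5 2 3)(4 7)

r r f'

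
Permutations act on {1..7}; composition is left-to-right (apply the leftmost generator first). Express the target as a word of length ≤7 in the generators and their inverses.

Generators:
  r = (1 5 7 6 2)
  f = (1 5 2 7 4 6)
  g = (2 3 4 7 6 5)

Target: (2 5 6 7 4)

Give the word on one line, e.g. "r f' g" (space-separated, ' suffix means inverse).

  after f': (1 6 4 7 2 5)
  after g: (1 5)(3 4 6 7)
  after f: (1 2 7 3 6 4)
  after r: (2 6 4 5 7 3)
  after g: (2 5 6 7 4)

f' g f r g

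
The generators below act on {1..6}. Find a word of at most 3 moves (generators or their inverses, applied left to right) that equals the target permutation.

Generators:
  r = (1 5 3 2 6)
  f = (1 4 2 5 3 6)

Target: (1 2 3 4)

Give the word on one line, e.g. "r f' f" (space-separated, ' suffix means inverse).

  after r: (1 5 3 2 6)
  after f': (1 2 3 4)

r f'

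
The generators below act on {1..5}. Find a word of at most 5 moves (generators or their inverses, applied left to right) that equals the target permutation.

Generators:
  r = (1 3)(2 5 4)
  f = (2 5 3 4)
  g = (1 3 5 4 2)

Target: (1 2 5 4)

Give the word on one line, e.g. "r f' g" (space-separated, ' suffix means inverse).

g g f'

  after g: (1 3 5 4 2)
  after g: (1 5 2 3 4)
  after f': (1 2 5 4)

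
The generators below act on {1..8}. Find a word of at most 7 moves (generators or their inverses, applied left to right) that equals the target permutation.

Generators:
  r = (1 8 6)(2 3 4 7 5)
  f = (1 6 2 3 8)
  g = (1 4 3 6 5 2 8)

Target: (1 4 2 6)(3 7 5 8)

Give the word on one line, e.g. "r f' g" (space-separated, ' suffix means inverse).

f' g g g r

  after f': (1 8 3 2 6)
  after g: (2 5)(3 8 6 4)
  after g: (1 4 6 3)(5 8)
  after g: (1 3 4 5)(2 8)
  after r: (1 4 2 6)(3 7 5 8)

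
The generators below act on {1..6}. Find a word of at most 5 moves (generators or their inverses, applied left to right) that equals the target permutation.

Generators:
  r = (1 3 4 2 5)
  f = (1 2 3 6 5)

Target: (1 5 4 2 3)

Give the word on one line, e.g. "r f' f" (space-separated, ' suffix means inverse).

f f r' f'

  after f: (1 2 3 6 5)
  after f: (1 3 5 2 6)
  after r': (2 6 5 4 3)
  after f': (1 5 4 2 3)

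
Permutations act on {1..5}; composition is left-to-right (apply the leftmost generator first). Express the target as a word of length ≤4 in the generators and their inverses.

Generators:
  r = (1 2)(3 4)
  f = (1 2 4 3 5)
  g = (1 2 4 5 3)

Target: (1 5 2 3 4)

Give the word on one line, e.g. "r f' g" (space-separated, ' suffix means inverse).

  after g': (1 3 5 4 2)
  after g': (1 5 2 3 4)

g' g'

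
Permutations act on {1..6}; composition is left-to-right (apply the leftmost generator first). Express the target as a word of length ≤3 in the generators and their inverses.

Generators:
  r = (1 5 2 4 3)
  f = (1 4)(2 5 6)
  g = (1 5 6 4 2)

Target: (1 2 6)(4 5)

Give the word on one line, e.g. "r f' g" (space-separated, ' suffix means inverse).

  after f: (1 4)(2 5 6)
  after g: (1 2 6)(4 5)

f g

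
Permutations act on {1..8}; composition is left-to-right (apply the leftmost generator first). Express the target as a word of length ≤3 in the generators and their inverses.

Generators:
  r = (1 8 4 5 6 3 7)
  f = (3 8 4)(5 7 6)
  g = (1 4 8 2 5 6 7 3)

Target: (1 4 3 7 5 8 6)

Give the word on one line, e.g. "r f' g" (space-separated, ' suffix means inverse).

  after f': (3 4 8)(5 6 7)
  after r: (1 8 7 6)(3 5)
  after f: (1 4 3 7 5 8 6)

f' r f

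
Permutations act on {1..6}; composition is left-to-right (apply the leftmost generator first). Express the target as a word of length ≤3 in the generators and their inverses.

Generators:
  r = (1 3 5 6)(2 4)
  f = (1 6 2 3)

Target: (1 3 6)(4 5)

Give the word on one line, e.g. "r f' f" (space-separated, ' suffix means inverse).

  after r: (1 3 5 6)(2 4)
  after f: (2 4 3 5)
  after r: (1 3 6)(4 5)

r f r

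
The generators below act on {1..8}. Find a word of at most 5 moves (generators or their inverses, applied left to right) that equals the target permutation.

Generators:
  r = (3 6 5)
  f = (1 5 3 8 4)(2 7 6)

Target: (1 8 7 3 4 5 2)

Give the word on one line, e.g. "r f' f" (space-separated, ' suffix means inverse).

  after r': (3 5 6)
  after f': (1 4 8 3)(2 6 5 7)
  after r: (1 4 8 6 3)(2 5 7)
  after f': (1 8 7 6 5 2)(3 4)
  after r': (1 8 7 3 4 5 2)

r' f' r f' r'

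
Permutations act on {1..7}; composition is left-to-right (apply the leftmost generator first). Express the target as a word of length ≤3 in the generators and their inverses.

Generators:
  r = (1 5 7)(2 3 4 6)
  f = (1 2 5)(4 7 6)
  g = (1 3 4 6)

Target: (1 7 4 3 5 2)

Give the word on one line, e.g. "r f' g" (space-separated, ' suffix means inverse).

  after g': (1 6 4 3)
  after f': (1 7 4 3 5 2)

g' f'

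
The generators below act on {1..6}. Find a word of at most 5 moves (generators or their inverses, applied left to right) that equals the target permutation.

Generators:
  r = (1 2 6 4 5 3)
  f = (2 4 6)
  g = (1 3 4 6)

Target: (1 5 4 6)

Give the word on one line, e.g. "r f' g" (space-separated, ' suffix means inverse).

  after f: (2 4 6)
  after r': (1 3 5 4 2 6)
  after r': (1 5 6 3 4)
  after g': (1 5 4 6)

f r' r' g'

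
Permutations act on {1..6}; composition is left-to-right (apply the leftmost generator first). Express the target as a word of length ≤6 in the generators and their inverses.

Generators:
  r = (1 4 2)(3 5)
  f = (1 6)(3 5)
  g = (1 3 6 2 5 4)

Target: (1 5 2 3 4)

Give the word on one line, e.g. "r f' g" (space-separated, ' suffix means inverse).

  after g': (1 4 5 2 6 3)
  after f': (1 4 3 6 5 2)
  after r': (3 6)(4 5)
  after g: (1 3 2 5)
  after r': (1 5 2 3 4)

g' f' r' g r'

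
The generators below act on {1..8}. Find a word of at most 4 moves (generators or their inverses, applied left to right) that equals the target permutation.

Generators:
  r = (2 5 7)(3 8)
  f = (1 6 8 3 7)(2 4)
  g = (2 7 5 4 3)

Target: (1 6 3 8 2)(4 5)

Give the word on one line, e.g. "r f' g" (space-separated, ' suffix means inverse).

  after r': (2 7 5)(3 8)
  after f: (1 6 8 7 5 4 2)
  after r: (1 6 3 8 2)(4 5)

r' f r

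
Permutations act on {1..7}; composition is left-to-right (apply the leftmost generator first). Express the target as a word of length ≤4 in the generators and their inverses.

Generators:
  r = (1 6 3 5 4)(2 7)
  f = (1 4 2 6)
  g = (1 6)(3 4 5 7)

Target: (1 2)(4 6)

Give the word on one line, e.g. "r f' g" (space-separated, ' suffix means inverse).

f f

  after f: (1 4 2 6)
  after f: (1 2)(4 6)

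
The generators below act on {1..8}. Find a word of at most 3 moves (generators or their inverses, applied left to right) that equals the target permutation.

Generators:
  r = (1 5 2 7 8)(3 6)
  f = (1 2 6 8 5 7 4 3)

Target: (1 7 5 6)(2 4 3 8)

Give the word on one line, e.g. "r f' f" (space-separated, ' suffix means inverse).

  after r: (1 5 2 7 8)(3 6)
  after f: (1 7 5 6)(2 4 3 8)

r f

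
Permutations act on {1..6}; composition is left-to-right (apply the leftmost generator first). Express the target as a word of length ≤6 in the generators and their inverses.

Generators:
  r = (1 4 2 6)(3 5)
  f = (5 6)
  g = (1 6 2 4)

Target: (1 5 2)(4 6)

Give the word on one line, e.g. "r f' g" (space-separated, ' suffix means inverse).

r g r' f g

  after r: (1 4 2 6)(3 5)
  after g: (3 5)
  after r': (1 6 2 4)
  after f: (1 5 6 2 4)
  after g: (1 5 2)(4 6)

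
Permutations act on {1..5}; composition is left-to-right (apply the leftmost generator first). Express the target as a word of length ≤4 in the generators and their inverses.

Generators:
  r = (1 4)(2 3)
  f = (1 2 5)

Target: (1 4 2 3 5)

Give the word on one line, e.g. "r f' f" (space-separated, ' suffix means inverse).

  after r': (1 4)(2 3)
  after f: (1 4 2 3 5)
  after r: (3 5 4)
  after r: (1 4 2 3 5)

r' f r r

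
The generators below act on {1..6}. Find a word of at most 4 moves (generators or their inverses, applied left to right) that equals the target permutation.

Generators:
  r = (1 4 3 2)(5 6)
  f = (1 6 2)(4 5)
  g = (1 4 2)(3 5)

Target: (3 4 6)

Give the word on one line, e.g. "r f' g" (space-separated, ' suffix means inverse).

  after r: (1 4 3 2)(5 6)
  after f': (1 5)(3 6 4)
  after r: (1 6 3 5 4 2)
  after f': (3 4 6)

r f' r f'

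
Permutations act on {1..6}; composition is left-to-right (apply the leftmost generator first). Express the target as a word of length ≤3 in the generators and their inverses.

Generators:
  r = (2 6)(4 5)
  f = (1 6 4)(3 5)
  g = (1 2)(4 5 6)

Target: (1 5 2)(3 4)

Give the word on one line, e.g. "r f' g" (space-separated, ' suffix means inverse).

r f' r

  after r: (2 6)(4 5)
  after f': (1 4 3 5 6 2)
  after r: (1 5 2)(3 4)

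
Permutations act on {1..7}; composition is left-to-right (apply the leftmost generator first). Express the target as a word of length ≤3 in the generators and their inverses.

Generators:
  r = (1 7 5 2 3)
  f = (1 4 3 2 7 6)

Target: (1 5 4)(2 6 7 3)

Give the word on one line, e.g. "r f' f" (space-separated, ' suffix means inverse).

  after r: (1 7 5 2 3)
  after r: (1 5 3 7 2)
  after f': (1 5 4)(2 6 7 3)

r r f'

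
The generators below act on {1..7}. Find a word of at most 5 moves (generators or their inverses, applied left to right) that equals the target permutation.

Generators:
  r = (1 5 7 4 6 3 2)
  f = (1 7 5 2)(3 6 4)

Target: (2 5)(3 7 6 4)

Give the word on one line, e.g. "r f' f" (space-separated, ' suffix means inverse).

  after r: (1 5 7 4 6 3 2)
  after f: (1 2 7 3)
  after f: (2 5)(3 7 6 4)

r f f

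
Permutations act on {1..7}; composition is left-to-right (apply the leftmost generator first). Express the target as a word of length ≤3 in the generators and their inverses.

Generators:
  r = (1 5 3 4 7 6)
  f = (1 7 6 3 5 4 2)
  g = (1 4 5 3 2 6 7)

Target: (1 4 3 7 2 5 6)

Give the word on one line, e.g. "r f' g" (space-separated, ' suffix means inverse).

  after f': (1 2 4 5 3 6 7)
  after f': (1 4 3 7 2 5 6)

f' f'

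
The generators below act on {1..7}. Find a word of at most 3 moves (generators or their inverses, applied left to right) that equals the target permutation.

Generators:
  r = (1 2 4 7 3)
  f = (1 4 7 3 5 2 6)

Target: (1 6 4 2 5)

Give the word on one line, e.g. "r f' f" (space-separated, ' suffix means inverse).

f' r

  after f': (1 6 2 5 3 7 4)
  after r: (1 6 4 2 5)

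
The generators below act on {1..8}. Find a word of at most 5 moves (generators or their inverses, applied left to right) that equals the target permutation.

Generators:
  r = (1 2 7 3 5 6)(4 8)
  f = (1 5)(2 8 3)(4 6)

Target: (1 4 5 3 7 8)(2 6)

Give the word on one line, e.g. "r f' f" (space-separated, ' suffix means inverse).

  after f: (1 5)(2 8 3)(4 6)
  after r: (1 6 8 5 2 4)(3 7)
  after f': (1 4 5 3 7 8)(2 6)

f r f'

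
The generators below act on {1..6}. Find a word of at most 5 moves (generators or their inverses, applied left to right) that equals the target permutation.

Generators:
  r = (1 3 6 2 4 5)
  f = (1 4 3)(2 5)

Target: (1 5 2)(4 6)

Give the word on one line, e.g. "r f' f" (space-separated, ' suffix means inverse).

  after r: (1 3 6 2 4 5)
  after f: (2 3 6 5 4)
  after r': (1 5 2)(4 6)

r f r'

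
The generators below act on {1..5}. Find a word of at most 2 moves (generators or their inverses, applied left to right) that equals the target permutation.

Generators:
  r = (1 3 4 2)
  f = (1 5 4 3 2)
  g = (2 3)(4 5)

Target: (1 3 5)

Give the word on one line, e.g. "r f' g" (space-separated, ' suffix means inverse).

  after f': (1 2 3 4 5)
  after g': (1 3 5)

f' g'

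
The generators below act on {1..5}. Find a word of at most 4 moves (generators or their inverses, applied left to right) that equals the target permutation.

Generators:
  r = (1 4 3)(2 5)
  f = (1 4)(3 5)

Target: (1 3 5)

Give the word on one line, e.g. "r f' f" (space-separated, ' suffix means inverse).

f' r' r'

  after f': (1 4)(3 5)
  after r': (2 5 4 3)
  after r': (1 3 5)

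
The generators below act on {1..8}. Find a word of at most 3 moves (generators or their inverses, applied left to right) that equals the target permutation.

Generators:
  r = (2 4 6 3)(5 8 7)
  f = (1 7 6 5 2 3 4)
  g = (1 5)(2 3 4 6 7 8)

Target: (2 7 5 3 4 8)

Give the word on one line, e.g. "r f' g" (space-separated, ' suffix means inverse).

  after r: (2 4 6 3)(5 8 7)
  after g: (1 5 2 6 4 7)
  after g: (2 7 5 3 4 8)

r g g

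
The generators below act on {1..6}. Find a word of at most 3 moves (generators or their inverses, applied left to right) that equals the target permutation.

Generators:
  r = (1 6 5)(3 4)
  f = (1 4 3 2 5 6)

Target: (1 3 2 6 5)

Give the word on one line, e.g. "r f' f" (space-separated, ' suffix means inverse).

  after f: (1 4 3 2 5 6)
  after r': (1 3 2 6 5)

f r'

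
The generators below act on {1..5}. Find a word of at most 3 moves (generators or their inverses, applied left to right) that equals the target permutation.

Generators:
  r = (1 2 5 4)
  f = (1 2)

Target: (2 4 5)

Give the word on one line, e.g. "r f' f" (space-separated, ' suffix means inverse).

f r'

  after f: (1 2)
  after r': (2 4 5)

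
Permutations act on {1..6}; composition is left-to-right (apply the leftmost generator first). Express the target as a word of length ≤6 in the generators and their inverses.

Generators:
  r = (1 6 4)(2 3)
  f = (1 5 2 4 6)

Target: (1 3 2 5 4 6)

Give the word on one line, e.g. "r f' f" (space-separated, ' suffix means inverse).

  after r: (1 6 4)(2 3)
  after r: (1 4 6)
  after f': (1 2 5)
  after r': (1 3 2 5 4 6)

r r f' r'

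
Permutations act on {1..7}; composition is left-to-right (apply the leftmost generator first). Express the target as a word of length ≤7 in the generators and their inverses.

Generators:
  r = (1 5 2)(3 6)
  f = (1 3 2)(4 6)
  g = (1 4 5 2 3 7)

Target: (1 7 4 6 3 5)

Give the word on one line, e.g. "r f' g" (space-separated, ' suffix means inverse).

  after f: (1 3 2)(4 6)
  after g: (1 7)(2 4 6 5)
  after f: (1 7 3 2 6 5)
  after r': (1 7 6)(2 3 5)
  after f: (1 7 4 6 3 5)

f g f r' f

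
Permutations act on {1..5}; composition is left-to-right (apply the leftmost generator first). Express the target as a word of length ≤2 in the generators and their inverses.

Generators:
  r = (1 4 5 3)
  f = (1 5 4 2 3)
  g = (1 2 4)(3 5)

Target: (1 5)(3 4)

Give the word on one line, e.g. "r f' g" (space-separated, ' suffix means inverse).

r r

  after r: (1 4 5 3)
  after r: (1 5)(3 4)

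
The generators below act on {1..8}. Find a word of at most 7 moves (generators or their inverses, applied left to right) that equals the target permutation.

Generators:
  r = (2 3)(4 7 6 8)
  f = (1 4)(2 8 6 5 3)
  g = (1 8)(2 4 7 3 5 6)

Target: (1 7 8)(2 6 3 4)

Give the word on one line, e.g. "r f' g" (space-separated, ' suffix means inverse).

  after r: (2 3)(4 7 6 8)
  after f: (1 4 7 5 3 8)
  after r: (1 7 5 2 3 4 6 8)
  after f': (1 7 6 2 5 3)(4 8)
  after f': (1 7 8)(2 6 3 4)

r f r f' f'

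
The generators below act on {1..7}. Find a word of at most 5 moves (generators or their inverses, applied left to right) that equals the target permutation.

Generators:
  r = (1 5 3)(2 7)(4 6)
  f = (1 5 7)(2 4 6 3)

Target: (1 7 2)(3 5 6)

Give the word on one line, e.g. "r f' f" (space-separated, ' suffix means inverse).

  after f: (1 5 7)(2 4 6 3)
  after r: (1 3 7 5 2 6)
  after f: (1 2 3)(4 6 5)
  after r: (1 7 2)(3 5 6)

f r f r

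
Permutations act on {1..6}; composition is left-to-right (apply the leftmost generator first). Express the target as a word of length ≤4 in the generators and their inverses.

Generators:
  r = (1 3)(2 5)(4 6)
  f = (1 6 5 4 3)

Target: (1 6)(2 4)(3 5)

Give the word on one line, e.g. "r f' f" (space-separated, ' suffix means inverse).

  after f': (1 3 4 5 6)
  after r: (2 5 4)(3 6)
  after f: (1 6)(2 4)(3 5)

f' r f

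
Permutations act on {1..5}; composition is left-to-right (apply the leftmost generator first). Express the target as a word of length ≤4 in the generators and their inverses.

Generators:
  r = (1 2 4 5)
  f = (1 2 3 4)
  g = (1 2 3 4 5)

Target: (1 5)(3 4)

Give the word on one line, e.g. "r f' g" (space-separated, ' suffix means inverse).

f' r

  after f': (1 4 3 2)
  after r: (1 5)(3 4)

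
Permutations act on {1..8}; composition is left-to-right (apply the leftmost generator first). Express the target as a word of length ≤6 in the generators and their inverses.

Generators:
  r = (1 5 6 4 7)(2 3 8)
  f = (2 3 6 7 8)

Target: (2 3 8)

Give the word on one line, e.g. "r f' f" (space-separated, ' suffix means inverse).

r' r' r' r' r'

  after r': (1 7 4 6 5)(2 8 3)
  after r': (1 4 5 7 6)(2 3 8)
  after r': (1 6 7 5 4)
  after r': (1 5 6 4 7)(2 8 3)
  after r': (2 3 8)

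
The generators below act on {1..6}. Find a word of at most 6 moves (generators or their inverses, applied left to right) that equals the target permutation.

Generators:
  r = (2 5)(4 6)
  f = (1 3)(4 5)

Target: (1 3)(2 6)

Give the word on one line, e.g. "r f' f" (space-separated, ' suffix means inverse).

  after f: (1 3)(4 5)
  after r': (1 3)(2 5 6 4)
  after f': (2 4)(5 6)
  after r': (2 6)(4 5)
  after f: (1 3)(2 6)

f r' f' r' f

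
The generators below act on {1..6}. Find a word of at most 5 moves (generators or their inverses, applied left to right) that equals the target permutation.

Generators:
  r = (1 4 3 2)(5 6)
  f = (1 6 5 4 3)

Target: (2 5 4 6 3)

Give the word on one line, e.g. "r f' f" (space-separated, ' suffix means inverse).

  after f: (1 6 5 4 3)
  after r': (1 5)(2 3)
  after f: (1 4 3 2)(5 6)
  after f: (1 3 2 6 4)
  after f: (2 5 4 6 3)

f r' f f f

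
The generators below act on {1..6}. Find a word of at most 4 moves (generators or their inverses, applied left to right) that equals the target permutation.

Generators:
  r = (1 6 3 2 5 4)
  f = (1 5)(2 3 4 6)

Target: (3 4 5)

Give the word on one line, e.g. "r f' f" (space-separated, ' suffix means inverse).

  after f': (1 5)(2 6 4 3)
  after r: (1 4 2 3 5 6)
  after r: (3 4 5)

f' r r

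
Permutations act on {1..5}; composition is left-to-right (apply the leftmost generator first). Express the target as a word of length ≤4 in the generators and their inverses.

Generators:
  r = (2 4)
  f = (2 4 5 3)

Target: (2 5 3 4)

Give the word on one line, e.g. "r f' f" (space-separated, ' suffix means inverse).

  after r': (2 4)
  after f: (2 5 3)
  after r': (2 5 3 4)

r' f r'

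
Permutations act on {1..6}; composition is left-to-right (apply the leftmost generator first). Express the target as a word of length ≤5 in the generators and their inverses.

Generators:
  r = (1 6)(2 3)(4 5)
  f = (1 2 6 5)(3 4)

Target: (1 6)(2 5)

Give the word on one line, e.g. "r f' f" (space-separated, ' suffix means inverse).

f r' r' f

  after f: (1 2 6 5)(3 4)
  after r': (1 3 5 6 4 2)
  after r': (1 2 6 5)(3 4)
  after f: (1 6)(2 5)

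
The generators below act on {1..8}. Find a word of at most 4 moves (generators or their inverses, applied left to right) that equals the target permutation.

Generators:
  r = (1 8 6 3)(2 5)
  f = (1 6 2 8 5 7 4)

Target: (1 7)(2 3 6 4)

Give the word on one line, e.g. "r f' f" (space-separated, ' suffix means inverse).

f' f' r'

  after f': (1 4 7 5 8 2 6)
  after f': (1 7 8 6 4 5 2)
  after r': (1 7)(2 3 6 4)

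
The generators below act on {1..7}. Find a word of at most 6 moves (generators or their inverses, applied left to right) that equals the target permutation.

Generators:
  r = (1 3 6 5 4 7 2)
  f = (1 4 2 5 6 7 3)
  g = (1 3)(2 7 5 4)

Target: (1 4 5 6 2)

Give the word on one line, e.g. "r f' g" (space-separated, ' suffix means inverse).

g' f' g g

  after g': (1 3)(2 4 5 7)
  after f': (1 7 4 2)(5 6)
  after g: (1 5 6 4 7 2 3)
  after g: (1 4 5 6 2)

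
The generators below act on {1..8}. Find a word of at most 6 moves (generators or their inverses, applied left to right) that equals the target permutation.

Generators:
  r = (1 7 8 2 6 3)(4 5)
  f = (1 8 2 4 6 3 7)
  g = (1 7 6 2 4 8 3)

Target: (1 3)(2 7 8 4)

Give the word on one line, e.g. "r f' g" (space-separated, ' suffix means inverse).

  after g': (1 3 8 4 2 6 7)
  after g': (1 8 2 7 3 4 6)
  after f: (1 2)(3 6 8 4)
  after g': (1 6 4 8 2 3 7)
  after f: (1 3)(2 7 8 4)

g' g' f g' f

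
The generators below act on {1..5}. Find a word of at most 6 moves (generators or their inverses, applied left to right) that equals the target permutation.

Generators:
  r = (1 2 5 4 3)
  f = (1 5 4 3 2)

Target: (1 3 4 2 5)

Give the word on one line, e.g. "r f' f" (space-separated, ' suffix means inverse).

f r' r' r'

  after f: (1 5 4 3 2)
  after r': (1 2 3)
  after r': (2 4 5)
  after r': (1 3 4 2 5)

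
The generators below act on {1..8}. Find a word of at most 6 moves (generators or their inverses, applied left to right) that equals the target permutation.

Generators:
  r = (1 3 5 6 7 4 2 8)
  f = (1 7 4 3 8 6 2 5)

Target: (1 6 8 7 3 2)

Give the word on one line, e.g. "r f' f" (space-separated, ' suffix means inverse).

  after f: (1 7 4 3 8 6 2 5)
  after r': (1 6 4)(2 3)(5 8)
  after f': (1 8 2 4 5 3 6 7)
  after r': (1 2 7 8 4 3 5)
  after f': (1 6 8 7 3 2)

f r' f' r' f'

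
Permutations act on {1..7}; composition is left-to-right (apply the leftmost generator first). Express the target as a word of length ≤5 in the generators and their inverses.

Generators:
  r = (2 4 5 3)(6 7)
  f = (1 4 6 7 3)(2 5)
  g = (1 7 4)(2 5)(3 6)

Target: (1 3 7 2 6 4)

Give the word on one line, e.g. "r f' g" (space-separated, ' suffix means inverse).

  after g': (1 4 7)(2 5)(3 6)
  after r: (1 5 4 6 2 3 7)
  after g: (1 2 6 5)(3 4)
  after f: (1 5 4)(2 7 3 6)
  after r: (1 3 7 2 6 4)

g' r g f r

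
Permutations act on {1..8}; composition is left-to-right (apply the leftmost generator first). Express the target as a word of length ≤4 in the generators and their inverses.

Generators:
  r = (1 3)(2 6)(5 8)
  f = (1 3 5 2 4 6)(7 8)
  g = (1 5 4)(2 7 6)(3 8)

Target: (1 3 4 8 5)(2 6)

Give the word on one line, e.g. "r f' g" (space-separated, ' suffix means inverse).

g r g

  after g: (1 5 4)(2 7 6)(3 8)
  after r: (1 8)(2 7)(3 5 4)
  after g: (1 3 4 8 5)(2 6)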